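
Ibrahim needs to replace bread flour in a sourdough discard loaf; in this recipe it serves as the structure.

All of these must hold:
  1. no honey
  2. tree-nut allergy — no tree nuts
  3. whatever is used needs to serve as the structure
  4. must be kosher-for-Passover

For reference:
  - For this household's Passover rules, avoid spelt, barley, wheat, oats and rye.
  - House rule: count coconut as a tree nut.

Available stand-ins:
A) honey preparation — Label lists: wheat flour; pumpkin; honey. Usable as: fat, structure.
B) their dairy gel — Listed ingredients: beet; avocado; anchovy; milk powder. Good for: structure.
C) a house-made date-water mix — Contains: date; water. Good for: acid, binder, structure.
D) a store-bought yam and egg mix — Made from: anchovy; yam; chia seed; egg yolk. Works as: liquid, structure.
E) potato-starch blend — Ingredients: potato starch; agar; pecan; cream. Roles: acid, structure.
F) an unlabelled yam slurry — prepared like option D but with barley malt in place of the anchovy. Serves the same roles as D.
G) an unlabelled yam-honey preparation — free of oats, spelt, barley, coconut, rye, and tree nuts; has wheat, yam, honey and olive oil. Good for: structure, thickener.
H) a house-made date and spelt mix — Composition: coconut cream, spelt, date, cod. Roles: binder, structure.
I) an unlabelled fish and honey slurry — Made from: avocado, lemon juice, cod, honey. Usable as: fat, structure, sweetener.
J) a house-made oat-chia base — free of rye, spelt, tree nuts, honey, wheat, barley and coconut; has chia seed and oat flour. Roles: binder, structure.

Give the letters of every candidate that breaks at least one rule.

A: has wheat flour, so not kosher-for-Passover; has honey, so not honey-free — out
B: milk powder and anchovy etc. — none of it excluded — keep
C: no honey, kosher-for-Passover — valid
D: egg yolk and anchovy etc. — none of it excluded — keep
E: has pecan, so not tree-nut-free — reject
F: has barley malt, so not kosher-for-Passover — no
G: has wheat, so not kosher-for-Passover; has honey, so not honey-free — reject
H: has spelt, so not kosher-for-Passover; has coconut cream, so not tree-nut-free — no
I: has honey, so not honey-free — no
J: has oat flour, so not kosher-for-Passover — no

A, E, F, G, H, I, J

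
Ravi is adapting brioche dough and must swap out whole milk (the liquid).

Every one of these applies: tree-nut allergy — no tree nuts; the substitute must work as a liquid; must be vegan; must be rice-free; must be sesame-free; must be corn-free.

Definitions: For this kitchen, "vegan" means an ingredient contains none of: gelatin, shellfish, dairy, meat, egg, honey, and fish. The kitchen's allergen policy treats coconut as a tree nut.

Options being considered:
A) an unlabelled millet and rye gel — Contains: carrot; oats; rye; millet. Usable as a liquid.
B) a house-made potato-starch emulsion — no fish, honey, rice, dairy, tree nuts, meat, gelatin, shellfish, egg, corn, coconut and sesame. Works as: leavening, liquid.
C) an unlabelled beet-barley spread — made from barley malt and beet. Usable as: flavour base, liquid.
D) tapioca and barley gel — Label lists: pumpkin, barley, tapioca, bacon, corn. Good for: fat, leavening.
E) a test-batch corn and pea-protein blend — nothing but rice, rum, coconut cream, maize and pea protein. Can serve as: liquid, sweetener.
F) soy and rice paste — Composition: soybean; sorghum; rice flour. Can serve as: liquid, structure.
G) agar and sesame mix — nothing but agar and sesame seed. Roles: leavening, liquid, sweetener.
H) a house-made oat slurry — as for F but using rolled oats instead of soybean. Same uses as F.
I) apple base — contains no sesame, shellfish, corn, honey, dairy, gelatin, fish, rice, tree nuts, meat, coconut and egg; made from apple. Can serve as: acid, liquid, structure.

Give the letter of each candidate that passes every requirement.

A: no sesame, no rice — keep
B: works as a liquid, vegan, no corn — valid
C: nothing on the exclusion list — keep
D: not usable as a liquid; has bacon, so not vegan (and 1 more) — no
E: has coconut cream, so not tree-nut-free; has rice, so not rice-free (and 1 more) — out
F: has rice flour, so not rice-free — out
G: has sesame seed, so not sesame-free — reject
H: has rice flour, so not rice-free — out
I: all constraints satisfied — OK

A, B, C, I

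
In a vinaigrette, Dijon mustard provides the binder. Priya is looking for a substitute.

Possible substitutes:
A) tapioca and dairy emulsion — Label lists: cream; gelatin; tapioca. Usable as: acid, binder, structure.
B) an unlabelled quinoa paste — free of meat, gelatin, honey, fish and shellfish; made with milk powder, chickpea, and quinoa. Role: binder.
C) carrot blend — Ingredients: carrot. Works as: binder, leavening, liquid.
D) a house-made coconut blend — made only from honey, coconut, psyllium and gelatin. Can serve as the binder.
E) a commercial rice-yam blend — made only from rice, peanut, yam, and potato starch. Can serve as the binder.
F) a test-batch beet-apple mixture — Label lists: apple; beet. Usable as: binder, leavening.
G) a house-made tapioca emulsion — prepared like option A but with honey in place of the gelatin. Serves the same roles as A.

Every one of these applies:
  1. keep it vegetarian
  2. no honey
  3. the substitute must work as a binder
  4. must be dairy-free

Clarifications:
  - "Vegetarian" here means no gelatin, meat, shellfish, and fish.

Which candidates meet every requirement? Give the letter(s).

A: has gelatin, so not vegetarian; has cream, so not dairy-free — out
B: has milk powder, so not dairy-free — out
C: no honey, vegetarian — valid
D: has gelatin, so not vegetarian; has honey, so not honey-free — reject
E: no dairy, vegetarian — keep
F: works as a binder, no dairy, vegetarian — OK
G: has cream, so not dairy-free; has honey, so not honey-free — no

C, E, F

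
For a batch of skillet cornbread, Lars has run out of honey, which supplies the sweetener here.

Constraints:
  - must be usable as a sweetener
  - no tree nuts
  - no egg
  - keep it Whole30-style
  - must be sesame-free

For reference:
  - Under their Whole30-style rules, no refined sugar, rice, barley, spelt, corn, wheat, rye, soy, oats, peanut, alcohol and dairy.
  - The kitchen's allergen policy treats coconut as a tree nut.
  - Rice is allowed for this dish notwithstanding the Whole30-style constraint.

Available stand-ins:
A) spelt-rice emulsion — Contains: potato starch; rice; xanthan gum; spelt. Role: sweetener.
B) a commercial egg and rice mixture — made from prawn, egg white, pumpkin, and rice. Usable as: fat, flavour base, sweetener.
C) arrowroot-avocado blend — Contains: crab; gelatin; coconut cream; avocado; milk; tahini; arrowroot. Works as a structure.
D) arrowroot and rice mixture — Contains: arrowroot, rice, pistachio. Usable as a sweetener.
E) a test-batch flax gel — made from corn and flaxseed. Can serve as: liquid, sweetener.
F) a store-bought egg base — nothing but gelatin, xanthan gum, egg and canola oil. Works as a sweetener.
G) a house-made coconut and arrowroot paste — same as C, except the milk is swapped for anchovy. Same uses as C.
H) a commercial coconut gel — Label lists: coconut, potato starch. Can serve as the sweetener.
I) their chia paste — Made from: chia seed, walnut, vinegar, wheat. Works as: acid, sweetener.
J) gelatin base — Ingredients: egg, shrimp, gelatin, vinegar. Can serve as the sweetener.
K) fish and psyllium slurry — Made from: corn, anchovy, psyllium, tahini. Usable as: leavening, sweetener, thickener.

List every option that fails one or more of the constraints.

A, B, C, D, E, F, G, H, I, J, K

A: has spelt, so not Whole30-style — out
B: has egg white, so not egg-free — no
C: not usable as a sweetener; has milk, so not Whole30-style (and 2 more) — reject
D: has pistachio, so not tree-nut-free — reject
E: has corn, so not Whole30-style — no
F: has egg, so not egg-free — no
G: not usable as a sweetener; has tahini, so not sesame-free (and 1 more) — out
H: has coconut, so not tree-nut-free — no
I: has wheat, so not Whole30-style; has walnut, so not tree-nut-free — out
J: has egg, so not egg-free — out
K: has corn, so not Whole30-style; has tahini, so not sesame-free — no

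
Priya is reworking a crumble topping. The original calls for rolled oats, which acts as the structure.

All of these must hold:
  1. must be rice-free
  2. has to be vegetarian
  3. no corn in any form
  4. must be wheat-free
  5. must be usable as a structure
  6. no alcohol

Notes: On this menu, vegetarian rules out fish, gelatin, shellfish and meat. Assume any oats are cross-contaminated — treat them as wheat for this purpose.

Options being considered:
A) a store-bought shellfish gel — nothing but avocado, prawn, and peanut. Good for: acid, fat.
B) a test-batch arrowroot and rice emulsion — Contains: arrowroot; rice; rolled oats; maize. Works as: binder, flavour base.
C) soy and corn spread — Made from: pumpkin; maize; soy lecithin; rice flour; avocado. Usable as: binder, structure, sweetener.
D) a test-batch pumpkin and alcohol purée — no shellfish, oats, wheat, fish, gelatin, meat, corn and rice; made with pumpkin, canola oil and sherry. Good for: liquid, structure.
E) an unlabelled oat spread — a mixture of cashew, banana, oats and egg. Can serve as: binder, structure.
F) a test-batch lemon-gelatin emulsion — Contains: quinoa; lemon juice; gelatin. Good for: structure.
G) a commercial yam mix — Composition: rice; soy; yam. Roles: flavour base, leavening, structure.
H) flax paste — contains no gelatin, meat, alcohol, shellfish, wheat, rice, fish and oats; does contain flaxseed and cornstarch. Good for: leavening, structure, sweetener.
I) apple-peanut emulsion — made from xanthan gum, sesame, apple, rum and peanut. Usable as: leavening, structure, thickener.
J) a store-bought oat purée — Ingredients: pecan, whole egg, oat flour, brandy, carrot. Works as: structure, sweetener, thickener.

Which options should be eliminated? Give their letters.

A, B, C, D, E, F, G, H, I, J

A: not usable as a structure; has prawn, so not vegetarian — no
B: not usable as a structure; has rice, so not rice-free (and 2 more) — no
C: has rice flour, so not rice-free; has maize, so not corn-free — out
D: has sherry, so not alcohol-free — reject
E: has oats, so not wheat-free — reject
F: has gelatin, so not vegetarian — no
G: has rice, so not rice-free — reject
H: has cornstarch, so not corn-free — no
I: has rum, so not alcohol-free — reject
J: has brandy, so not alcohol-free; has oat flour, so not wheat-free — no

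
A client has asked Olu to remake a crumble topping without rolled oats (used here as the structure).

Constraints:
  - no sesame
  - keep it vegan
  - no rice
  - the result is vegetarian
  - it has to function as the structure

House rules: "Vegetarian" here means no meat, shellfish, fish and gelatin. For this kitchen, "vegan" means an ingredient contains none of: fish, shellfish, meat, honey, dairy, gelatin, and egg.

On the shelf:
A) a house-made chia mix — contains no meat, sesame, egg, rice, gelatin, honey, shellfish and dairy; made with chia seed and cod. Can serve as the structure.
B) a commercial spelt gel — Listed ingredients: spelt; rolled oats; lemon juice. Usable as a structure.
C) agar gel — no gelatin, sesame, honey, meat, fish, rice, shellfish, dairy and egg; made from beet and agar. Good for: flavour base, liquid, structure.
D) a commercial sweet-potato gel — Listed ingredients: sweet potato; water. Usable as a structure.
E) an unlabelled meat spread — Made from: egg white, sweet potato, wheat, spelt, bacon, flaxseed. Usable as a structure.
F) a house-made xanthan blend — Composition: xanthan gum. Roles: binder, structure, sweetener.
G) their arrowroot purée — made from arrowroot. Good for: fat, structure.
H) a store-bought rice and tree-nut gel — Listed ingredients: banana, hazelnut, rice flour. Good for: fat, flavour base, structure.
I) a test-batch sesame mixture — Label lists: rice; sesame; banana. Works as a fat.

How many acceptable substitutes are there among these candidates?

5

A: has cod, so not vegetarian; has cod, so not vegan — out
B: nothing on the exclusion list — valid
C: works as a structure, no rice, vegetarian — keep
D: only water and sweet potato; none excluded — keep
E: has bacon, so not vegetarian; has egg white, so not vegan — no
F: nothing on the exclusion list — keep
G: works as a structure, no sesame, vegan — keep
H: has rice flour, so not rice-free — out
I: not usable as a structure; has rice, so not rice-free (and 1 more) — reject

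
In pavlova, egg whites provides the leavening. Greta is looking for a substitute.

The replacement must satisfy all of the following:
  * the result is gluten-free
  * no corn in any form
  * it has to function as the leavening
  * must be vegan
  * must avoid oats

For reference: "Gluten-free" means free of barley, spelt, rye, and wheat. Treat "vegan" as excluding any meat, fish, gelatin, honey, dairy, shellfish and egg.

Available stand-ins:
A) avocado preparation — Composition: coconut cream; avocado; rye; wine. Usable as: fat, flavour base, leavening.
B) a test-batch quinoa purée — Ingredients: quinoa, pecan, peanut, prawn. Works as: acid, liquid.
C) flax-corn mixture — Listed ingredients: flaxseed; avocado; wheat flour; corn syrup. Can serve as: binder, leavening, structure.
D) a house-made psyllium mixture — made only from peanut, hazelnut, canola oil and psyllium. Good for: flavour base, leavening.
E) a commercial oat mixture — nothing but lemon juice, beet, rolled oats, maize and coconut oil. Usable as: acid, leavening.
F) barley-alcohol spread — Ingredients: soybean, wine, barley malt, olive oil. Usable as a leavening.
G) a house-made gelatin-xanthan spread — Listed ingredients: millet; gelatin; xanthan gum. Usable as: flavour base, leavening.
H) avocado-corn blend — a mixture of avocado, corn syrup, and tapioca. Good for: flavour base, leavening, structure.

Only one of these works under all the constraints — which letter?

D

A: has rye, so not gluten-free — out
B: not usable as a leavening; has prawn, so not vegan — reject
C: has wheat flour, so not gluten-free; has corn syrup, so not corn-free — no
D: every rule checks out — OK
E: has maize, so not corn-free; has rolled oats, so not oat-free — reject
F: has barley malt, so not gluten-free — out
G: has gelatin, so not vegan — reject
H: has corn syrup, so not corn-free — reject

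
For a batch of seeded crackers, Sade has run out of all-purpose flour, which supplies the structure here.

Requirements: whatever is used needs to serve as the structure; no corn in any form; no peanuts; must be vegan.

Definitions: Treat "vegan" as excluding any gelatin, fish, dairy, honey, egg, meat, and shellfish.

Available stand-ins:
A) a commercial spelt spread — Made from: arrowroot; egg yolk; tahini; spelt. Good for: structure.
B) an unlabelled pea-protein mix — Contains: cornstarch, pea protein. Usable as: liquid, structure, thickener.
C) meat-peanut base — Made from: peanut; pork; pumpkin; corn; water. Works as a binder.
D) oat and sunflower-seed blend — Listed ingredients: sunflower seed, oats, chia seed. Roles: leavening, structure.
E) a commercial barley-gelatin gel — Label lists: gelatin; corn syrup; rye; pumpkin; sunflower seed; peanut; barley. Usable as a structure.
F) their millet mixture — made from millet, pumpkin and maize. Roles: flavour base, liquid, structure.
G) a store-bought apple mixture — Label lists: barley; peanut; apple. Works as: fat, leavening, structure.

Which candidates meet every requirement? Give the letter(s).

D

A: has egg yolk, so not vegan — no
B: has cornstarch, so not corn-free — reject
C: not usable as a structure; has pork, so not vegan (and 2 more) — no
D: works as a structure, no corn, vegan — OK
E: has gelatin, so not vegan; has corn syrup, so not corn-free (and 1 more) — out
F: has maize, so not corn-free — reject
G: has peanut, so not peanut-free — out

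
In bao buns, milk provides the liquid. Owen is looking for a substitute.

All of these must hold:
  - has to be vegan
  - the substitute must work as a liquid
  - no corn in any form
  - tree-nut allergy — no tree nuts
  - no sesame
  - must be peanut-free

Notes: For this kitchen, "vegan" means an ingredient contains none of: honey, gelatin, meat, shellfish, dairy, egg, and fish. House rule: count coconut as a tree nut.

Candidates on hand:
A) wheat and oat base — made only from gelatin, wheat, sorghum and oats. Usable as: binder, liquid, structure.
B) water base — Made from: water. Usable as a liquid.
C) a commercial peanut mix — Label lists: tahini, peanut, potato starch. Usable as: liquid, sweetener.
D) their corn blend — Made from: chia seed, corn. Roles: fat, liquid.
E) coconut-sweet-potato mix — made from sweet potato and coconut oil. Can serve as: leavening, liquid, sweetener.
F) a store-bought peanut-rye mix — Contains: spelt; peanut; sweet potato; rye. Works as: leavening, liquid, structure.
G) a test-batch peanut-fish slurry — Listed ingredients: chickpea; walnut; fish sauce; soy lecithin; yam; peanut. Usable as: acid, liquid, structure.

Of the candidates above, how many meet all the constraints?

1

A: has gelatin, so not vegan — out
B: all constraints satisfied — OK
C: has tahini, so not sesame-free; has peanut, so not peanut-free — out
D: has corn, so not corn-free — out
E: has coconut oil, so not tree-nut-free — no
F: has peanut, so not peanut-free — no
G: has fish sauce, so not vegan; has walnut, so not tree-nut-free (and 1 more) — out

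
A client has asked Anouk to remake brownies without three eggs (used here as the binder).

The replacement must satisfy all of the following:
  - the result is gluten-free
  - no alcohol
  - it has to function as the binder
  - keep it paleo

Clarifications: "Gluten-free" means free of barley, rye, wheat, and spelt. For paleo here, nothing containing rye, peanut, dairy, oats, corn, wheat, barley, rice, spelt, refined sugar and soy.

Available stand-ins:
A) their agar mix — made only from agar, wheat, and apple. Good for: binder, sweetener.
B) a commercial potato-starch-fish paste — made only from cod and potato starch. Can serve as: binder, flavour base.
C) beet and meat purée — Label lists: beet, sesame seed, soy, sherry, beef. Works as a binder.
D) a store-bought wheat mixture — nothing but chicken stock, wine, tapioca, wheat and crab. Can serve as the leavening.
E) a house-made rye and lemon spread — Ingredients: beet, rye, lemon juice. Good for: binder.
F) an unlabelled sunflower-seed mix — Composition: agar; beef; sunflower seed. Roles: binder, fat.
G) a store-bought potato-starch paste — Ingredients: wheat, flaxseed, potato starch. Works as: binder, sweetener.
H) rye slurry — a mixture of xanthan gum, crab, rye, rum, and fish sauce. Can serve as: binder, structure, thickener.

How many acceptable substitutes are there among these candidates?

A: has wheat, so not gluten-free; has wheat, so not paleo — out
B: every rule checks out — valid
C: has soy, so not paleo; has sherry, so not alcohol-free — no
D: not usable as a binder; has wheat, so not gluten-free (and 2 more) — reject
E: has rye, so not gluten-free; has rye, so not paleo — reject
F: gluten-free, paleo — OK
G: has wheat, so not gluten-free; has wheat, so not paleo — reject
H: has rye, so not gluten-free; has rye, so not paleo (and 1 more) — out

2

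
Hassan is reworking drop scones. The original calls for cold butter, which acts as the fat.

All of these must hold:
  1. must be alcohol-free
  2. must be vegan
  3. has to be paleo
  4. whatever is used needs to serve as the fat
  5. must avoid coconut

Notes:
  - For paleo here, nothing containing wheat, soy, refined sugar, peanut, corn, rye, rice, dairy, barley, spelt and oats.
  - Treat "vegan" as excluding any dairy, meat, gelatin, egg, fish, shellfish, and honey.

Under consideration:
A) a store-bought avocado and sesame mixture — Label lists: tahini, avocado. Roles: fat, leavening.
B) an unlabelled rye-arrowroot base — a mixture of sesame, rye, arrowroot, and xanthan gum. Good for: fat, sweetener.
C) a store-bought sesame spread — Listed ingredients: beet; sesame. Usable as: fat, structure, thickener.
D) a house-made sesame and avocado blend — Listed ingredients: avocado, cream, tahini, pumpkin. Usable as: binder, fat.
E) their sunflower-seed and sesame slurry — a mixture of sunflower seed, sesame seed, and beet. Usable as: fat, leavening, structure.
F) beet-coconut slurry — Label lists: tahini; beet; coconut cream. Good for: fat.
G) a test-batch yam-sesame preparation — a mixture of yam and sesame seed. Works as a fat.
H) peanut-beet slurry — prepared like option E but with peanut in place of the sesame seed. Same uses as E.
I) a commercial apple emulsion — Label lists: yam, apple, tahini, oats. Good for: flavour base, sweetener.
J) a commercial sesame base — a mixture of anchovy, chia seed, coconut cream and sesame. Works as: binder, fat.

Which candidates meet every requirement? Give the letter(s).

A, C, E, G

A: every rule checks out — keep
B: has rye, so not paleo — out
C: only sesame and beet; none excluded — valid
D: has cream, so not paleo; has cream, so not vegan — reject
E: nothing on the exclusion list — keep
F: has coconut cream, so not coconut-free — no
G: every rule checks out — keep
H: has peanut, so not paleo — no
I: not usable as a fat; has oats, so not paleo — reject
J: has anchovy, so not vegan; has coconut cream, so not coconut-free — reject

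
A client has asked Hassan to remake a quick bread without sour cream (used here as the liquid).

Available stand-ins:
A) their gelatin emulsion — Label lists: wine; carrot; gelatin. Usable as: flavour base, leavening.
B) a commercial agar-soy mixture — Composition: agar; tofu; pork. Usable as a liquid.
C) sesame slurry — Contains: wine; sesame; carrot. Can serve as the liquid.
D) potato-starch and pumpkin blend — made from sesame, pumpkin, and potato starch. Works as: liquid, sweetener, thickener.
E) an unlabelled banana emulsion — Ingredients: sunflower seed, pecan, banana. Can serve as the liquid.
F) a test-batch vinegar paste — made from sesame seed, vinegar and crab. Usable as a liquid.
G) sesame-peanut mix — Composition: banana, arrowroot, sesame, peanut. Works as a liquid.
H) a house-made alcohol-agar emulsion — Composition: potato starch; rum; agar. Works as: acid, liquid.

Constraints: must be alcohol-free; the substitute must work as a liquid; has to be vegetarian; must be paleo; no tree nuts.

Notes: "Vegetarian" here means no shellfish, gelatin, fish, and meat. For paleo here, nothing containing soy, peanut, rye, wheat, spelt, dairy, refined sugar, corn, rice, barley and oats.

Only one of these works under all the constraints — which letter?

A: not usable as a liquid; has gelatin, so not vegetarian (and 1 more) — no
B: has pork, so not vegetarian; has tofu, so not paleo — reject
C: has wine, so not alcohol-free — out
D: every rule checks out — keep
E: has pecan, so not tree-nut-free — no
F: has crab, so not vegetarian — reject
G: has peanut, so not paleo — no
H: has rum, so not alcohol-free — reject

D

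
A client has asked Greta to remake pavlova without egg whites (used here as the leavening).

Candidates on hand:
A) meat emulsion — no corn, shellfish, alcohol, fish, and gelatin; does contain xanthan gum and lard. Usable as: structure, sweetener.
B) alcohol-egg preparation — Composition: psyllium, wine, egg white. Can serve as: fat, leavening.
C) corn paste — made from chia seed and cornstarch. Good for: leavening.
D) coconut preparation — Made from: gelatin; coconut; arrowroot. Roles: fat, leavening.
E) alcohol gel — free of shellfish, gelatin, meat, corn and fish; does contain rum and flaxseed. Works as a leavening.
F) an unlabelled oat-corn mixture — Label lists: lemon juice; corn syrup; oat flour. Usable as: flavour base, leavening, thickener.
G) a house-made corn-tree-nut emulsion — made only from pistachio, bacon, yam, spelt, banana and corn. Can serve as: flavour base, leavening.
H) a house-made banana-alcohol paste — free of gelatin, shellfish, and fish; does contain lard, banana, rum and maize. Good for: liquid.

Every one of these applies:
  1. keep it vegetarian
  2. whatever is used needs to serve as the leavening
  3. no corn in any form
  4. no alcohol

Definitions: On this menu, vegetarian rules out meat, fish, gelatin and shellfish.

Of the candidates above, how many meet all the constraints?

A: not usable as a leavening; has lard, so not vegetarian — out
B: has wine, so not alcohol-free — no
C: has cornstarch, so not corn-free — no
D: has gelatin, so not vegetarian — reject
E: has rum, so not alcohol-free — reject
F: has corn syrup, so not corn-free — reject
G: has bacon, so not vegetarian; has corn, so not corn-free — reject
H: not usable as a leavening; has lard, so not vegetarian (and 2 more) — out

0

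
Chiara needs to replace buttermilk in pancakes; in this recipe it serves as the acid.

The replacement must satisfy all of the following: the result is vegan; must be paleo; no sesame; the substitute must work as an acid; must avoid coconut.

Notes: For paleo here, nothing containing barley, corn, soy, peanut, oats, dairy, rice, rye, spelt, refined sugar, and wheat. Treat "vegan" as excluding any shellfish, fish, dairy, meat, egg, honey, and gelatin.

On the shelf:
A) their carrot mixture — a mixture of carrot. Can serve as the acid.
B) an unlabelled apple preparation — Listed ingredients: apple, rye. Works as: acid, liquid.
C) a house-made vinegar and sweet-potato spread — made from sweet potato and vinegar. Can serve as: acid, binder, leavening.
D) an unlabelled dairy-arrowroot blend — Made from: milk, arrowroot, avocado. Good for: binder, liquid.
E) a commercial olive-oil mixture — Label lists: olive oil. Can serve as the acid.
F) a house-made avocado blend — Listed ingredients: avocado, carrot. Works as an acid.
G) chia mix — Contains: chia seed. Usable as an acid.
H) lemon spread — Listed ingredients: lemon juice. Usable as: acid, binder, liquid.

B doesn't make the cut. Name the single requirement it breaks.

paleo

usable as an acid: satisfied
paleo: has rye — fails
vegan: satisfied
sesame-free: satisfied
coconut-free: satisfied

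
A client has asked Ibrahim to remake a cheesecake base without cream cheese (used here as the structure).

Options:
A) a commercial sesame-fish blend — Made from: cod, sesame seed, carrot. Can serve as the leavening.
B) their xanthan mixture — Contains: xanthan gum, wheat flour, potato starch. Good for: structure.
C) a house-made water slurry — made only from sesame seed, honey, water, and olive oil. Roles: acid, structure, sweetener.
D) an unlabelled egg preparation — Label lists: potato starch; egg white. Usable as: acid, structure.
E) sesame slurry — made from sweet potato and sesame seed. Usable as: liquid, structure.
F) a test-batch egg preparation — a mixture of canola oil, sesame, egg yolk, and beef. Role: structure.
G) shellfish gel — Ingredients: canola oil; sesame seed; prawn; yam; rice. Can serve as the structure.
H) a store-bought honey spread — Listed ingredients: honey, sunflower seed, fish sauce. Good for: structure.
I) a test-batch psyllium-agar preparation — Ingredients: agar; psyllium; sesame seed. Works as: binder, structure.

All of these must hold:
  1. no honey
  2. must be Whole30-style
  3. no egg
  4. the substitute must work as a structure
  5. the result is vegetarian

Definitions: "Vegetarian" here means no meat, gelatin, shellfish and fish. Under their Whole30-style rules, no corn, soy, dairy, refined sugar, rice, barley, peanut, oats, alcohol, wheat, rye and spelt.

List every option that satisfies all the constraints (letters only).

E, I

A: not usable as a structure; has cod, so not vegetarian — no
B: has wheat flour, so not Whole30-style — reject
C: has honey, so not honey-free — out
D: has egg white, so not egg-free — reject
E: nothing on the exclusion list — keep
F: has beef, so not vegetarian; has egg yolk, so not egg-free — reject
G: has prawn, so not vegetarian; has rice, so not Whole30-style — reject
H: has fish sauce, so not vegetarian; has honey, so not honey-free — reject
I: nothing on the exclusion list — OK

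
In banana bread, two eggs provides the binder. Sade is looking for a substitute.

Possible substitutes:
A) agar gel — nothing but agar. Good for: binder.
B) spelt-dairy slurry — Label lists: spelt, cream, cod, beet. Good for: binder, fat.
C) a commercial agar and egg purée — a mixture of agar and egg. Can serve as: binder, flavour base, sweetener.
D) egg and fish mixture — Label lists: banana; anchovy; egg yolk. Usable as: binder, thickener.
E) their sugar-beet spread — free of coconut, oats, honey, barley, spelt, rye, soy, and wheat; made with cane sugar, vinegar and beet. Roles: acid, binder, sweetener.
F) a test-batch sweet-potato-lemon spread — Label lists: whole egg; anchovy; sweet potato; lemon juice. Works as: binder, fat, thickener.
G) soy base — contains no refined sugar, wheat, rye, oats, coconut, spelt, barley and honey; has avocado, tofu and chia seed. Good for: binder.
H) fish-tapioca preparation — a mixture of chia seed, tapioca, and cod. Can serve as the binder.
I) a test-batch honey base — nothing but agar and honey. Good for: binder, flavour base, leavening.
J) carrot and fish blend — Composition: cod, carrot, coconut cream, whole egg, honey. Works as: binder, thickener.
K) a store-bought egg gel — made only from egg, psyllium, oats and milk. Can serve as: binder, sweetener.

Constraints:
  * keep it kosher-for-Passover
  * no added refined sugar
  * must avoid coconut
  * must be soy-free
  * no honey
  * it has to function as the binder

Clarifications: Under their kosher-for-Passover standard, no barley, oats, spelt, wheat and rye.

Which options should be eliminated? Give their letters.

A: kosher-for-Passover, no coconut — valid
B: has spelt, so not kosher-for-Passover — no
C: only egg and agar; none excluded — valid
D: no refined sugar, no soy — valid
E: has cane sugar, so not no-added-sugar — no
F: no coconut, no soy — OK
G: has tofu, so not soy-free — out
H: only cod, chia seed, and tapioca; none excluded — keep
I: has honey, so not honey-free — out
J: has honey, so not honey-free; has coconut cream, so not coconut-free — out
K: has oats, so not kosher-for-Passover — no

B, E, G, I, J, K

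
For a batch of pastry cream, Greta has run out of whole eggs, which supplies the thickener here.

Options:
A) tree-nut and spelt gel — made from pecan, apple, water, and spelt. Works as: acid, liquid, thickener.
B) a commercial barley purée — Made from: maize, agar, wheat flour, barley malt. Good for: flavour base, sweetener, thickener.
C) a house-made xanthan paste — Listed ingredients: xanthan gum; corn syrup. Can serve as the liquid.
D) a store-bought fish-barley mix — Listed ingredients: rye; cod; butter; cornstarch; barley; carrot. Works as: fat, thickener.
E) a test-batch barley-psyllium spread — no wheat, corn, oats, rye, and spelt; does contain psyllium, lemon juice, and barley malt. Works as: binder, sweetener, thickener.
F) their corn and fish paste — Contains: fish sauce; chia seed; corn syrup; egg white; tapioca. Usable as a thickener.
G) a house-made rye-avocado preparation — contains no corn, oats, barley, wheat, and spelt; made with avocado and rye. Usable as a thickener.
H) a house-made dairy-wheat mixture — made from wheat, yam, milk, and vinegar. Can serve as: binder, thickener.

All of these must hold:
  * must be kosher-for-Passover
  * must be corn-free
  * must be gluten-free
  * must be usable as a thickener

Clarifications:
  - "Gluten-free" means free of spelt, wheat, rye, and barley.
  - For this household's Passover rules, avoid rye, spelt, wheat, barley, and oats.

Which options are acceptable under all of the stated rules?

A: has spelt, so not gluten-free; has spelt, so not kosher-for-Passover — reject
B: has barley malt, so not gluten-free; has barley malt, so not kosher-for-Passover (and 1 more) — reject
C: not usable as a thickener; has corn syrup, so not corn-free — out
D: has barley, so not gluten-free; has barley, so not kosher-for-Passover (and 1 more) — reject
E: has barley malt, so not gluten-free; has barley malt, so not kosher-for-Passover — out
F: has corn syrup, so not corn-free — no
G: has rye, so not gluten-free; has rye, so not kosher-for-Passover — out
H: has wheat, so not gluten-free; has wheat, so not kosher-for-Passover — no

none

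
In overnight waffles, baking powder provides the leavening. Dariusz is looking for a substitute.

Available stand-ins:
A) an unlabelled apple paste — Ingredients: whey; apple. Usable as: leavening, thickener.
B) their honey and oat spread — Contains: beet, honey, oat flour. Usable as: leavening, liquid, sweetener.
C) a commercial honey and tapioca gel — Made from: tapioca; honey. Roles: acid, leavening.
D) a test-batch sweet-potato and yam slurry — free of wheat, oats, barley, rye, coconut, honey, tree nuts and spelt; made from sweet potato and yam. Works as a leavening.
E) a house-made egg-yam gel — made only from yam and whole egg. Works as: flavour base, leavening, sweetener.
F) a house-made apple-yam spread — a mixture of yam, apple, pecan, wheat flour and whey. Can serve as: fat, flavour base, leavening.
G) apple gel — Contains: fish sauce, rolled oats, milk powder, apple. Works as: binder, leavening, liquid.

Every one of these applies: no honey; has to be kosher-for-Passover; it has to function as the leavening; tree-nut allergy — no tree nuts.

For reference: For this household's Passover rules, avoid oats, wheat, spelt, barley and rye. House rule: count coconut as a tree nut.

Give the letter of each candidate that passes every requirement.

A: kosher-for-Passover, tree-nut-free — valid
B: has oat flour, so not kosher-for-Passover; has honey, so not honey-free — out
C: has honey, so not honey-free — out
D: every rule checks out — OK
E: only whole egg and yam; none excluded — valid
F: has wheat flour, so not kosher-for-Passover; has pecan, so not tree-nut-free — no
G: has rolled oats, so not kosher-for-Passover — reject

A, D, E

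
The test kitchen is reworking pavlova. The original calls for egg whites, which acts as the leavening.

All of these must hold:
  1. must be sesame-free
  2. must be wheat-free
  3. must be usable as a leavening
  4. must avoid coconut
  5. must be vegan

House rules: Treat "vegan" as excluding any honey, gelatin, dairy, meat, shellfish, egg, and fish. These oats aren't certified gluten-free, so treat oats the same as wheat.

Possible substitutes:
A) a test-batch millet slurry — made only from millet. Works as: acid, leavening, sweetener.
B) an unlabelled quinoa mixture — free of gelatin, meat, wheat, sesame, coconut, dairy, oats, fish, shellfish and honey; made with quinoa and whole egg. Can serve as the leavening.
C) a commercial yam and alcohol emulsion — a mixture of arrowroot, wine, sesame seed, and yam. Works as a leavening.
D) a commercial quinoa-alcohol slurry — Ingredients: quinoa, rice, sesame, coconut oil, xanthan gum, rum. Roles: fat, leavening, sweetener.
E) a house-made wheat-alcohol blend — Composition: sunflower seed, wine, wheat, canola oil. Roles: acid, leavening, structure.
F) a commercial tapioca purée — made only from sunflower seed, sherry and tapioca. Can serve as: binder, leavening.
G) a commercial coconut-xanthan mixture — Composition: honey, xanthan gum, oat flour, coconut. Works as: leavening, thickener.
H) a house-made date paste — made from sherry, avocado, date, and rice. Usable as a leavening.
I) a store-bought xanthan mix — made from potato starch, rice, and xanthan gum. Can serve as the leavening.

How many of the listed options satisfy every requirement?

A: no coconut, no sesame — valid
B: has whole egg, so not vegan — no
C: has sesame seed, so not sesame-free — out
D: has sesame, so not sesame-free; has coconut oil, so not coconut-free — out
E: has wheat, so not wheat-free — reject
F: every rule checks out — OK
G: has honey, so not vegan; has coconut, so not coconut-free (and 1 more) — reject
H: sherry and rice etc. — none of it excluded — valid
I: only rice, potato starch, and xanthan gum; none excluded — keep

4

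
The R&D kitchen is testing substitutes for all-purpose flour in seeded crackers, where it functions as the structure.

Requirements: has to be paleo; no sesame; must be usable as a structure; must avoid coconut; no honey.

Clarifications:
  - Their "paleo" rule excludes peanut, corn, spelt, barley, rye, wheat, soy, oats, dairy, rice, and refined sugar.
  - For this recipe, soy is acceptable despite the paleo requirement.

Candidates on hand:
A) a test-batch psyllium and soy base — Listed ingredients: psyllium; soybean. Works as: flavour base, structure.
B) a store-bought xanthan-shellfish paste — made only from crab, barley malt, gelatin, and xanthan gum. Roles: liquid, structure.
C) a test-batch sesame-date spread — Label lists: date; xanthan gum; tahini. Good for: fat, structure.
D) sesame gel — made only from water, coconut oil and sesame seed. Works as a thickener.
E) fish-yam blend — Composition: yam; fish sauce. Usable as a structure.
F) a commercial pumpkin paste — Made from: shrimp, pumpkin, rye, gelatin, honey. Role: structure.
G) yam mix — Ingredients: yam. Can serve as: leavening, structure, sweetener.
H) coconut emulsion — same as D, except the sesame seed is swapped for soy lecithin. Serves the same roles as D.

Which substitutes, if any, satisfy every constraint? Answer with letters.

A, E, G

A: soy is permitted under the paleo carve-out; nothing else excluded — keep
B: has barley malt, so not paleo — reject
C: has tahini, so not sesame-free — out
D: not usable as a structure; has sesame seed, so not sesame-free (and 1 more) — reject
E: only fish sauce and yam; none excluded — OK
F: has rye, so not paleo; has honey, so not honey-free — reject
G: only yam; none excluded — keep
H: not usable as a structure; has coconut oil, so not coconut-free — out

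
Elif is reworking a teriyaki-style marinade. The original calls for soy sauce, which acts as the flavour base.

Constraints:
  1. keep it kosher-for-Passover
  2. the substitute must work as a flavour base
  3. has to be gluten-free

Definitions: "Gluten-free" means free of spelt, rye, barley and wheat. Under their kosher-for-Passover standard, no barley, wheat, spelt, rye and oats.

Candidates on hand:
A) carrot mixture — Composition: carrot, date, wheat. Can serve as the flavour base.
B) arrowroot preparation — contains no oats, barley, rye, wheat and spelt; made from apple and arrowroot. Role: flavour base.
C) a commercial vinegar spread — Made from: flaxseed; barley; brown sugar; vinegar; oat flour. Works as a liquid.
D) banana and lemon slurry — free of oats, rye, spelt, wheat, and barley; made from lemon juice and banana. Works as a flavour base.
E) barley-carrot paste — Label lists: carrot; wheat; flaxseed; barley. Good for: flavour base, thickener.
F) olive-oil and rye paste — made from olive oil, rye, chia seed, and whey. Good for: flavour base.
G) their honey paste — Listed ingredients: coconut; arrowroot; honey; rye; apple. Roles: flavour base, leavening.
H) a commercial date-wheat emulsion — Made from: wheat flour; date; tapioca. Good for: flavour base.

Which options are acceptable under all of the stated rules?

B, D

A: has wheat, so not gluten-free; has wheat, so not kosher-for-Passover — reject
B: kosher-for-Passover, gluten-free — keep
C: not usable as a flavour base; has barley, so not gluten-free (and 1 more) — out
D: works as a flavour base, gluten-free, kosher-for-Passover — OK
E: has barley, so not gluten-free; has barley, so not kosher-for-Passover — no
F: has rye, so not gluten-free; has rye, so not kosher-for-Passover — out
G: has rye, so not gluten-free; has rye, so not kosher-for-Passover — reject
H: has wheat flour, so not gluten-free; has wheat flour, so not kosher-for-Passover — out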